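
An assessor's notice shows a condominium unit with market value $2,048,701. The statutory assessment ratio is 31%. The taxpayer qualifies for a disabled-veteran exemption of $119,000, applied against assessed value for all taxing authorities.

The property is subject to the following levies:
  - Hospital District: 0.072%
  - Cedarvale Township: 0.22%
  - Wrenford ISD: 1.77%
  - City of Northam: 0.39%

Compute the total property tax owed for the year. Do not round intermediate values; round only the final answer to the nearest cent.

$12,654.71

Assessed value = $2,048,701 × 0.31 = $635,097.31
Taxable value = $635,097.31 − $119,000 = $516,097.31
Hospital District: $516,097.31 × 0.00072 = $371.5900632
Cedarvale Township: $516,097.31 × 0.0022 = $1,135.414082
Wrenford ISD: $516,097.31 × 0.0177 = $9,134.922387
City of Northam: $516,097.31 × 0.0039 = $2,012.779509
Total = $371.5900632 + $1,135.414082 + $9,134.922387 + $2,012.779509 = $12,654.7060412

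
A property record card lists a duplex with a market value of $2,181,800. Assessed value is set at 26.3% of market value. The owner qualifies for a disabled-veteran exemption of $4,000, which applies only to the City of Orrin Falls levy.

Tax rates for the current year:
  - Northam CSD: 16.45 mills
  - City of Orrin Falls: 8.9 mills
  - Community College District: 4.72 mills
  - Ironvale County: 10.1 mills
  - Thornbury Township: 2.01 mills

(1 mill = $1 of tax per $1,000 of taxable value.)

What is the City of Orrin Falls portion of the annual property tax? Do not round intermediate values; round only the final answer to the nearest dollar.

$5,071

Assessed value = $2,181,800 × 0.263 = $573,813.4
City of Orrin Falls taxable value = $573,813.4 − $4,000 = $569,813.4
City of Orrin Falls levy = $569,813.4 × 0.0089 = $5,071.33926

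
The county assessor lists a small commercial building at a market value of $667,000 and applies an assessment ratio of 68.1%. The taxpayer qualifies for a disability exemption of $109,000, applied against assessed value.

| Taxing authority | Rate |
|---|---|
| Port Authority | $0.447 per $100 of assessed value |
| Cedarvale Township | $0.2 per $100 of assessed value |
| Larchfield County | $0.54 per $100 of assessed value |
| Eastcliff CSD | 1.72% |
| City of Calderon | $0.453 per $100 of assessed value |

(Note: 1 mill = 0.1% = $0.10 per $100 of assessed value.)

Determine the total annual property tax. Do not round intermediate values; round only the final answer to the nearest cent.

Assessed value = $667,000 × 0.681 = $454,227
Taxable value = $454,227 − $109,000 = $345,227
Port Authority: $345,227 × 0.00447 = $1,543.16469
Cedarvale Township: $345,227 × 0.002 = $690.454
Larchfield County: $345,227 × 0.0054 = $1,864.2258
Eastcliff CSD: $345,227 × 0.0172 = $5,937.9044
City of Calderon: $345,227 × 0.00453 = $1,563.87831
Total = $11,599.6272

$11,599.63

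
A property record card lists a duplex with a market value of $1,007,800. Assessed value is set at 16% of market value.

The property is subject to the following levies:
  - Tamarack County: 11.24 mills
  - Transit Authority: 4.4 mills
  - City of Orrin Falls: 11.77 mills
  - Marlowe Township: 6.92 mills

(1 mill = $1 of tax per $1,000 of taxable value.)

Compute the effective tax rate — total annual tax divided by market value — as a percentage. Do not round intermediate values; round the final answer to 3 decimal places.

Assessed value = $1,007,800 × 0.16 = $161,248
Tamarack County: $161,248 × 0.01124 = $1,812.42752
Transit Authority: $161,248 × 0.0044 = $709.4912
City of Orrin Falls: $161,248 × 0.01177 = $1,897.88896
Marlowe Township: $161,248 × 0.00692 = $1,115.83616
Total tax = $5,535.64384
Effective rate = $5,535.64384 ÷ $1,007,800 = 0.549% of market value

0.549%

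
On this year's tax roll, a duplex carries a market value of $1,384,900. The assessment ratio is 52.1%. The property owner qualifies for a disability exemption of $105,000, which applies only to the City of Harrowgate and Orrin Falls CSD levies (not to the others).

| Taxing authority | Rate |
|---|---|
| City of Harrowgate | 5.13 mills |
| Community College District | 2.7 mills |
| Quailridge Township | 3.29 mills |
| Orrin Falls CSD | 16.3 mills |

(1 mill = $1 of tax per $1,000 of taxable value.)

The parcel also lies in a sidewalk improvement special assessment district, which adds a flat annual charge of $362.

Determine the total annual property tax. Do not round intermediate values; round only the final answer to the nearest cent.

$17,896.28

Assessed value = $1,384,900 × 0.521 = $721,532.9
City of Harrowgate: ($721,532.9 − $105,000) × 0.00513 = $616,532.9 × 0.00513 = $3,162.813777
Community College District: $721,532.9 × 0.0027 = $1,948.13883
Quailridge Township: $721,532.9 × 0.00329 = $2,373.843241
Orrin Falls CSD: ($721,532.9 − $105,000) × 0.0163 = $616,532.9 × 0.0163 = $10,049.48627
Levies subtotal = $17,534.282118
Total = $17,534.282118 + $362 = $17,896.282118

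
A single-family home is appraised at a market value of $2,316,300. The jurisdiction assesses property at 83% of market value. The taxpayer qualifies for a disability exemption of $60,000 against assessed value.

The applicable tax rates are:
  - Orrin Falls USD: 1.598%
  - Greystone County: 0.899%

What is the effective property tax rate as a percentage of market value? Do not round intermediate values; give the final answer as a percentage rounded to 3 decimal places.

2.008%

Assessed value = $2,316,300 × 0.83 = $1,922,529
Taxable value = $1,922,529 − $60,000 = $1,862,529
Orrin Falls USD: $1,862,529 × 0.01598 = $29,763.21342
Greystone County: $1,862,529 × 0.00899 = $16,744.13571
Total tax = $46,507.34913
Effective rate = $46,507.34913 ÷ $2,316,300 = 2.008% of market value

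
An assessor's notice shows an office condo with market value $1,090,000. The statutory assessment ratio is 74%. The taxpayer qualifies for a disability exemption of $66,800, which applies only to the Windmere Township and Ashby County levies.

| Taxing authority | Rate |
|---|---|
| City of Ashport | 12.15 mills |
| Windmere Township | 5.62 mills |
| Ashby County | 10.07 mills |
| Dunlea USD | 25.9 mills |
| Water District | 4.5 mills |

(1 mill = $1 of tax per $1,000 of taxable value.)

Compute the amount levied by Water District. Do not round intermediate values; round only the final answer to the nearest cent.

$3,629.70

Assessed value = $1,090,000 × 0.74 = $806,600
Water District taxable value = $806,600 (exemption does not apply)
Water District levy = $806,600 × 0.0045 = $3,629.7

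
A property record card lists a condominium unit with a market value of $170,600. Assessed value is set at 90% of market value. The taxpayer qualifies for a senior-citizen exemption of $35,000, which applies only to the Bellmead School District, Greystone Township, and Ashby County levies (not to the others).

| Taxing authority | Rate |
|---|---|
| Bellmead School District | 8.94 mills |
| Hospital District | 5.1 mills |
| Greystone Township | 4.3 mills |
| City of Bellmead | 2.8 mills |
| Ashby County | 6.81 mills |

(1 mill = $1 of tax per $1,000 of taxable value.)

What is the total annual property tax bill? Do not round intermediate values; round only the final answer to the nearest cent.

$3,589.69

Assessed value = $170,600 × 0.9 = $153,540
Bellmead School District: ($153,540 − $35,000) × 0.00894 = $118,540 × 0.00894 = $1,059.7476
Hospital District: $153,540 × 0.0051 = $783.054
Greystone Township: ($153,540 − $35,000) × 0.0043 = $118,540 × 0.0043 = $509.722
City of Bellmead: $153,540 × 0.0028 = $429.912
Ashby County: ($153,540 − $35,000) × 0.00681 = $118,540 × 0.00681 = $807.2574
Total = $3,589.693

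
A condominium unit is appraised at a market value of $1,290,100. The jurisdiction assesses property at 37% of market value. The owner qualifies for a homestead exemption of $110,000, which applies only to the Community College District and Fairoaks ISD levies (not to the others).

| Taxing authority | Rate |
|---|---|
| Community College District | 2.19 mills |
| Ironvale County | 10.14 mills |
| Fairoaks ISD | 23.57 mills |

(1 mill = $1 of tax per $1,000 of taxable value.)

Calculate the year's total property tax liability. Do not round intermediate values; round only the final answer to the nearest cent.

Assessed value = $1,290,100 × 0.37 = $477,337
Community College District: ($477,337 − $110,000) × 0.00219 = $367,337 × 0.00219 = $804.46803
Ironvale County: $477,337 × 0.01014 = $4,840.19718
Fairoaks ISD: ($477,337 − $110,000) × 0.02357 = $367,337 × 0.02357 = $8,658.13309
Total = $14,302.7983

$14,302.80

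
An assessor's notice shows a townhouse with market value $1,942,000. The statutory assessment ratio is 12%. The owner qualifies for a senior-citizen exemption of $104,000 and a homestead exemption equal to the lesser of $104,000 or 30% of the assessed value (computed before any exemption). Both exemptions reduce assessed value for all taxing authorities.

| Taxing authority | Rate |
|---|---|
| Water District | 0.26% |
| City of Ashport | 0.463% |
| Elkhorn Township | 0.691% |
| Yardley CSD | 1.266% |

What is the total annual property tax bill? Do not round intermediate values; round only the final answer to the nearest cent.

Assessed value = $1,942,000 × 0.12 = $233,040
Homestead exemption = min($104,000, 30% × $233,040) = min($104,000, $69,912) = $69,912 (percentage binds)
Taxable value = $233,040 − $104,000 − $69,912 = $59,128
Water District: $59,128 × 0.0026 = $153.7328
City of Ashport: $59,128 × 0.00463 = $273.76264
Elkhorn Township: $59,128 × 0.00691 = $408.57448
Yardley CSD: $59,128 × 0.01266 = $748.56048
Total = $1,584.6304

$1,584.63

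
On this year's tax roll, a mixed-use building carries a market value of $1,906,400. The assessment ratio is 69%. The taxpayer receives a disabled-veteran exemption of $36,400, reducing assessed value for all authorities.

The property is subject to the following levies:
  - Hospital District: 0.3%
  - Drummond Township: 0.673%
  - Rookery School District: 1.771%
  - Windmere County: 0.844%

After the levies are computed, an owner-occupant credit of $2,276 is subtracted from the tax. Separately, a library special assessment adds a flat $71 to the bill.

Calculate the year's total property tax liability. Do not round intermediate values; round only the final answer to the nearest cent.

Assessed value = $1,906,400 × 0.69 = $1,315,416
Taxable value = $1,315,416 − $36,400 = $1,279,016
Hospital District: $1,279,016 × 0.003 = $3,837.048
Drummond Township: $1,279,016 × 0.00673 = $8,607.77768
Rookery School District: $1,279,016 × 0.01771 = $22,651.37336
Windmere County: $1,279,016 × 0.00844 = $10,794.89504
Levies subtotal = $45,891.09408
After credit = $45,891.09408 − $2,276 = $43,615.09408
Total = $43,615.09408 + $71 = $43,686.09408

$43,686.09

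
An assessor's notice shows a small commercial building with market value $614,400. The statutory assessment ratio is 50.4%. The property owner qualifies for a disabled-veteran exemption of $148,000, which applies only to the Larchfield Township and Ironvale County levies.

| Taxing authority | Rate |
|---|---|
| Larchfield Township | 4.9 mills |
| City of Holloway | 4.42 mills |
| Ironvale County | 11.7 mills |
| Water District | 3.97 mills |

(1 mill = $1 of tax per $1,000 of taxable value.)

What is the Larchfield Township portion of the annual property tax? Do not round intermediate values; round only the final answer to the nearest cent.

Assessed value = $614,400 × 0.504 = $309,657.6
Larchfield Township taxable value = $309,657.6 − $148,000 = $161,657.6
Larchfield Township levy = $161,657.6 × 0.0049 = $792.12224

$792.12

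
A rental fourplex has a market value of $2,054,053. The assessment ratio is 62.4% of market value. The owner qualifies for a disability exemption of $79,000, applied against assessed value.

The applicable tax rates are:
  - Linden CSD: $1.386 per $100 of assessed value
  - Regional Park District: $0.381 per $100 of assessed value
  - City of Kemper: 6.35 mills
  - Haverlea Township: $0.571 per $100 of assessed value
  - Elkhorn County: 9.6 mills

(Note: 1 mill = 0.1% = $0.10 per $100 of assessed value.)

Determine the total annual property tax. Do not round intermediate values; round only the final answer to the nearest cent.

Assessed value = $2,054,053 × 0.624 = $1,281,729.072
Taxable value = $1,281,729.072 − $79,000 = $1,202,729.072
Linden CSD: $1,202,729.072 × 0.01386 = $16,669.82493792
Regional Park District: $1,202,729.072 × 0.00381 = $4,582.39776432
City of Kemper: $1,202,729.072 × 0.00635 = $7,637.3296072
Haverlea Township: $1,202,729.072 × 0.00571 = $6,867.58300112
Elkhorn County: $1,202,729.072 × 0.0096 = $11,546.1990912
Total = $47,303.33440176

$47,303.33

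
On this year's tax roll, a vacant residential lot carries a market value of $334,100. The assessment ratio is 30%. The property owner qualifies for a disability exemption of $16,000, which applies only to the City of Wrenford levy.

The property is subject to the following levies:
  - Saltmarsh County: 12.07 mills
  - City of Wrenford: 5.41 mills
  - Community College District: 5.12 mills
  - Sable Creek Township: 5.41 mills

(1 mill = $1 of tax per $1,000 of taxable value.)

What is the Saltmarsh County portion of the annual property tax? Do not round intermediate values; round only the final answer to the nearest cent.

Assessed value = $334,100 × 0.3 = $100,230
Saltmarsh County taxable value = $100,230 (exemption does not apply)
Saltmarsh County levy = $100,230 × 0.01207 = $1,209.7761

$1,209.78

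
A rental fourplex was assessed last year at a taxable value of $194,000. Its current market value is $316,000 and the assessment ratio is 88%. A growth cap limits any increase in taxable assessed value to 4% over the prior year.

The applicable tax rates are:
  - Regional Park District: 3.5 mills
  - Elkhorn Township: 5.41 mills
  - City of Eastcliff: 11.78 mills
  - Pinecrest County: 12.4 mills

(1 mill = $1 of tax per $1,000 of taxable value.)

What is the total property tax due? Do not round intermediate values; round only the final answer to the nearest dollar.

Uncapped assessed value = $316,000 × 0.88 = $278,080
Cap limit = $194,000 × 1.04 = $201,760
Taxable assessed value = min($278,080, $201,760) = $201,760 (cap binds)
Regional Park District: $201,760 × 0.0035 = $706.16
Elkhorn Township: $201,760 × 0.00541 = $1,091.5216
City of Eastcliff: $201,760 × 0.01178 = $2,376.7328
Pinecrest County: $201,760 × 0.0124 = $2,501.824
Total = $6,676.2384

$6,676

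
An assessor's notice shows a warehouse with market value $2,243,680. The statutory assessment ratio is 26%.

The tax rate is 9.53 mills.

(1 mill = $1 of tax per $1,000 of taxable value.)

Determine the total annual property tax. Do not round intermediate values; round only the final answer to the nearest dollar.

$5,559

Assessed value = $2,243,680 × 0.26 = $583,356.8
Tax = $583,356.8 × 0.00953 = $5,559.390304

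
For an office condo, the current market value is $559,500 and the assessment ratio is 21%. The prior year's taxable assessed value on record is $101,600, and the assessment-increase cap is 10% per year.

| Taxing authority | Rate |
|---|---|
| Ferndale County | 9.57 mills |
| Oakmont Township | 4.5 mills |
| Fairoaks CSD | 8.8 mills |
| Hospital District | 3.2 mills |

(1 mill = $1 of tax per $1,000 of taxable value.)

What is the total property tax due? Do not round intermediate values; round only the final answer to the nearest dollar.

$2,914

Uncapped assessed value = $559,500 × 0.21 = $117,495
Cap limit = $101,600 × 1.1 = $111,760
Taxable assessed value = min($117,495, $111,760) = $111,760 (cap binds)
Ferndale County: $111,760 × 0.00957 = $1,069.5432
Oakmont Township: $111,760 × 0.0045 = $502.92
Fairoaks CSD: $111,760 × 0.0088 = $983.488
Hospital District: $111,760 × 0.0032 = $357.632
Total = $2,913.5832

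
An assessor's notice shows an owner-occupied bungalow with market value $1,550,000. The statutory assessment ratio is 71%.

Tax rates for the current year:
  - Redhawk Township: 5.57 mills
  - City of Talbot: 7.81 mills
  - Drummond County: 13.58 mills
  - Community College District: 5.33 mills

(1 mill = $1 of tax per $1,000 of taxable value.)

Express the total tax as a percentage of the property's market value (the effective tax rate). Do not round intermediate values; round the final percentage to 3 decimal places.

Assessed value = $1,550,000 × 0.71 = $1,100,500
Redhawk Township: $1,100,500 × 0.00557 = $6,129.785
City of Talbot: $1,100,500 × 0.00781 = $8,594.905
Drummond County: $1,100,500 × 0.01358 = $14,944.79
Community College District: $1,100,500 × 0.00533 = $5,865.665
Total tax = $35,535.145
Effective rate = $35,535.145 ÷ $1,550,000 = 2.293% of market value

2.293%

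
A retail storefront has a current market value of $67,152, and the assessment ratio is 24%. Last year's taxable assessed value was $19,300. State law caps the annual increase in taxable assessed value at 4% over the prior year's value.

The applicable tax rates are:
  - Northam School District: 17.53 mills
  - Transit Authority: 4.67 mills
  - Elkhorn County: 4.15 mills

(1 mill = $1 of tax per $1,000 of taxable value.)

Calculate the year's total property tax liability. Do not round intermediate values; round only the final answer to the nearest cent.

Uncapped assessed value = $67,152 × 0.24 = $16,116.48
Cap limit = $19,300 × 1.04 = $20,072
Taxable assessed value = min($16,116.48, $20,072) = $16,116.48 (cap does not bind)
Northam School District: $16,116.48 × 0.01753 = $282.5218944
Transit Authority: $16,116.48 × 0.00467 = $75.2639616
Elkhorn County: $16,116.48 × 0.00415 = $66.883392
Total = $424.669248

$424.67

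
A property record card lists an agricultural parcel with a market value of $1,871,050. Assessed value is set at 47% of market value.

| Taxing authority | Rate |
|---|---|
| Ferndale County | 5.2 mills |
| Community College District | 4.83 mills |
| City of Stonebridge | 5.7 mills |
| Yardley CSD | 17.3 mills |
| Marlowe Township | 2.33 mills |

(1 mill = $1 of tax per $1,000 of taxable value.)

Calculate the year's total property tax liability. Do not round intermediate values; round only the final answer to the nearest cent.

$31,095.35

Assessed value = $1,871,050 × 0.47 = $879,393.5
Ferndale County: $879,393.5 × 0.0052 = $4,572.8462
Community College District: $879,393.5 × 0.00483 = $4,247.470605
City of Stonebridge: $879,393.5 × 0.0057 = $5,012.54295
Yardley CSD: $879,393.5 × 0.0173 = $15,213.50755
Marlowe Township: $879,393.5 × 0.00233 = $2,048.986855
Total = $4,572.8462 + $4,247.470605 + $5,012.54295 + $15,213.50755 + $2,048.986855 = $31,095.35416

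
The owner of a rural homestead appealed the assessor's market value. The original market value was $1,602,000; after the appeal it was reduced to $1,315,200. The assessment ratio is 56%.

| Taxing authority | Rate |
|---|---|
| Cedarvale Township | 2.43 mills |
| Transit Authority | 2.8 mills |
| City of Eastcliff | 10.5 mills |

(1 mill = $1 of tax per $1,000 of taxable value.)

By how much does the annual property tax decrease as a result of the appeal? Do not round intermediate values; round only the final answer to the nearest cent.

$2,526.36

Old assessed value = $1,602,000 × 0.56 = $897,120
New assessed value = $1,315,200 × 0.56 = $736,512
Combined rate = 0.00243 + 0.0028 + 0.0105 = 0.01573
Old tax = $897,120 × 0.01573 = $14,111.6976
New tax = $736,512 × 0.01573 = $11,585.33376
Reduction = $14,111.6976 − $11,585.33376 = $2,526.36384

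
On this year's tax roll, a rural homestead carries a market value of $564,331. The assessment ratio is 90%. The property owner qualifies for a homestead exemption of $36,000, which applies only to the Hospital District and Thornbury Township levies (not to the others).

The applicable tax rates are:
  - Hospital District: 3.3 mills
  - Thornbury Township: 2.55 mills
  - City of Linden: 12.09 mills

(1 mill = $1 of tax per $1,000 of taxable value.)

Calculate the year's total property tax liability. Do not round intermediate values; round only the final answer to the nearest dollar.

Assessed value = $564,331 × 0.9 = $507,897.9
Hospital District: ($507,897.9 − $36,000) × 0.0033 = $471,897.9 × 0.0033 = $1,557.26307
Thornbury Township: ($507,897.9 − $36,000) × 0.00255 = $471,897.9 × 0.00255 = $1,203.339645
City of Linden: $507,897.9 × 0.01209 = $6,140.485611
Total = $8,901.088326

$8,901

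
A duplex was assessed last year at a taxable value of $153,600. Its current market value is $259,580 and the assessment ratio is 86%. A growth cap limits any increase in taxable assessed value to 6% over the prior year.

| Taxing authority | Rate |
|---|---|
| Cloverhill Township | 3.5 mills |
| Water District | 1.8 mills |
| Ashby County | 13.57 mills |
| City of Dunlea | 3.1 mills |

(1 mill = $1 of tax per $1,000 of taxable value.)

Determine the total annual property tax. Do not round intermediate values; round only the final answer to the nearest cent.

$3,577.07

Uncapped assessed value = $259,580 × 0.86 = $223,238.8
Cap limit = $153,600 × 1.06 = $162,816
Taxable assessed value = min($223,238.8, $162,816) = $162,816 (cap binds)
Cloverhill Township: $162,816 × 0.0035 = $569.856
Water District: $162,816 × 0.0018 = $293.0688
Ashby County: $162,816 × 0.01357 = $2,209.41312
City of Dunlea: $162,816 × 0.0031 = $504.7296
Total = $3,577.06752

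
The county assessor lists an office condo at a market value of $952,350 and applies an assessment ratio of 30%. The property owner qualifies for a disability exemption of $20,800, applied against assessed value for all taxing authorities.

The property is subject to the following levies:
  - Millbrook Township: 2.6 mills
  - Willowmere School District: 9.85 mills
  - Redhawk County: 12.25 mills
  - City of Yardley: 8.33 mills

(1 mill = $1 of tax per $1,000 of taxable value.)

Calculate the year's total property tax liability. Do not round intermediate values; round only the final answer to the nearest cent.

$8,749.81

Assessed value = $952,350 × 0.3 = $285,705
Taxable value = $285,705 − $20,800 = $264,905
Millbrook Township: $264,905 × 0.0026 = $688.753
Willowmere School District: $264,905 × 0.00985 = $2,609.31425
Redhawk County: $264,905 × 0.01225 = $3,245.08625
City of Yardley: $264,905 × 0.00833 = $2,206.65865
Total = $688.753 + $2,609.31425 + $3,245.08625 + $2,206.65865 = $8,749.81215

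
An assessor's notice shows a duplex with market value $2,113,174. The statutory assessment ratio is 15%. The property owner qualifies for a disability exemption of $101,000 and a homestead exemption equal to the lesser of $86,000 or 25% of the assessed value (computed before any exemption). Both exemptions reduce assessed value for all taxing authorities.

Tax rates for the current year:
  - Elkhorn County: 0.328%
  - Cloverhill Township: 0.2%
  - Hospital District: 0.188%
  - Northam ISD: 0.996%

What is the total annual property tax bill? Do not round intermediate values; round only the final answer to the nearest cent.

$2,340.85

Assessed value = $2,113,174 × 0.15 = $316,976.1
Homestead exemption = min($86,000, 25% × $316,976.1) = min($86,000, $79,244.025) = $79,244.025 (percentage binds)
Taxable value = $316,976.1 − $101,000 − $79,244.025 = $136,732.075
Elkhorn County: $136,732.075 × 0.00328 = $448.481206
Cloverhill Township: $136,732.075 × 0.002 = $273.46415
Hospital District: $136,732.075 × 0.00188 = $257.056301
Northam ISD: $136,732.075 × 0.00996 = $1,361.851467
Total = $2,340.853124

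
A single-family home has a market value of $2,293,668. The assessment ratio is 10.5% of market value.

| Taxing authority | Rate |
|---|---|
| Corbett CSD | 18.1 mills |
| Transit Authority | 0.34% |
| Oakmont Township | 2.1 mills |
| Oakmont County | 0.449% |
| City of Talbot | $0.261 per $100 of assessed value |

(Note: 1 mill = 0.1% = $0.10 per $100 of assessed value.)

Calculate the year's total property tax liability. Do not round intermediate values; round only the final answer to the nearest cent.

Assessed value = $2,293,668 × 0.105 = $240,835.14
Corbett CSD: $240,835.14 × 0.0181 = $4,359.116034
Transit Authority: $240,835.14 × 0.0034 = $818.839476
Oakmont Township: $240,835.14 × 0.0021 = $505.753794
Oakmont County: $240,835.14 × 0.00449 = $1,081.3497786
City of Talbot: $240,835.14 × 0.00261 = $628.5797154
Total = $7,393.638798

$7,393.64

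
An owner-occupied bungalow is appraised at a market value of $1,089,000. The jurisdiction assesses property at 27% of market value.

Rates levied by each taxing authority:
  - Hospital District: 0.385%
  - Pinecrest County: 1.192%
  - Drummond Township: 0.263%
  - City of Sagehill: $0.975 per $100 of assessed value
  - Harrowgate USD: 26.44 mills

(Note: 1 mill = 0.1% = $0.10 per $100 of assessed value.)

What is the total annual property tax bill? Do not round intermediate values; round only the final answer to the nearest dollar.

Assessed value = $1,089,000 × 0.27 = $294,030
Hospital District: $294,030 × 0.00385 = $1,132.0155
Pinecrest County: $294,030 × 0.01192 = $3,504.8376
Drummond Township: $294,030 × 0.00263 = $773.2989
City of Sagehill: $294,030 × 0.00975 = $2,866.7925
Harrowgate USD: $294,030 × 0.02644 = $7,774.1532
Total = $16,051.0977

$16,051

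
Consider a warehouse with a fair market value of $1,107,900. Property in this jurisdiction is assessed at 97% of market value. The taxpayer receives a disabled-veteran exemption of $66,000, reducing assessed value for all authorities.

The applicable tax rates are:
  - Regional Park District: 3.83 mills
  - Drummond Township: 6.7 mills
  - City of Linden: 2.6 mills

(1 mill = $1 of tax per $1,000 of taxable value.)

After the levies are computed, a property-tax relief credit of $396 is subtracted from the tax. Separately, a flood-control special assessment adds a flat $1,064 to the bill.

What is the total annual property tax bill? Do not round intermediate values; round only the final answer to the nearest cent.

Assessed value = $1,107,900 × 0.97 = $1,074,663
Taxable value = $1,074,663 − $66,000 = $1,008,663
Regional Park District: $1,008,663 × 0.00383 = $3,863.17929
Drummond Township: $1,008,663 × 0.0067 = $6,758.0421
City of Linden: $1,008,663 × 0.0026 = $2,622.5238
Levies subtotal = $13,243.74519
After credit = $13,243.74519 − $396 = $12,847.74519
Total = $12,847.74519 + $1,064 = $13,911.74519

$13,911.75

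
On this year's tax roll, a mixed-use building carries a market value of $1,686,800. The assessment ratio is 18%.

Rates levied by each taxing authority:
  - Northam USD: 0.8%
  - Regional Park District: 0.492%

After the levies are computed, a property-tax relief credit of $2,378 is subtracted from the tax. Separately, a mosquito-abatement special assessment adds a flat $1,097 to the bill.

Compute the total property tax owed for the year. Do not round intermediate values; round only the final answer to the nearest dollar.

Assessed value = $1,686,800 × 0.18 = $303,624
Northam USD: $303,624 × 0.008 = $2,428.992
Regional Park District: $303,624 × 0.00492 = $1,493.83008
Levies subtotal = $3,922.82208
After credit = $3,922.82208 − $2,378 = $1,544.82208
Total = $1,544.82208 + $1,097 = $2,641.82208

$2,642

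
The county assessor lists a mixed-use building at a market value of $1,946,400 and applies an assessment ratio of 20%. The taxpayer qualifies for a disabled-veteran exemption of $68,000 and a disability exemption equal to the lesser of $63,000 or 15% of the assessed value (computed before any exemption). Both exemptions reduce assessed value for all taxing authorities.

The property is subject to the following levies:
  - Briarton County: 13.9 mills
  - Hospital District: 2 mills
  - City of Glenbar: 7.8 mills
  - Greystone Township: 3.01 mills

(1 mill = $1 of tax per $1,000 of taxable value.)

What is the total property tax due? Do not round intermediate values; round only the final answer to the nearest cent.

$7,021.74

Assessed value = $1,946,400 × 0.2 = $389,280
Disability exemption = min($63,000, 15% × $389,280) = min($63,000, $58,392) = $58,392 (percentage binds)
Taxable value = $389,280 − $68,000 − $58,392 = $262,888
Briarton County: $262,888 × 0.0139 = $3,654.1432
Hospital District: $262,888 × 0.002 = $525.776
City of Glenbar: $262,888 × 0.0078 = $2,050.5264
Greystone Township: $262,888 × 0.00301 = $791.29288
Total = $7,021.73848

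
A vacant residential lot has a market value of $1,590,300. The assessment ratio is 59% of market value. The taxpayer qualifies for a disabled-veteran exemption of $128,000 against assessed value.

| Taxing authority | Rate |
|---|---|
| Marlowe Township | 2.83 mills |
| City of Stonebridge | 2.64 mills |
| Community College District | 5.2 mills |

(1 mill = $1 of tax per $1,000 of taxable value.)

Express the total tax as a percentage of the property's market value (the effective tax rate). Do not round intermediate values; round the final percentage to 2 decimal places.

Assessed value = $1,590,300 × 0.59 = $938,277
Taxable value = $938,277 − $128,000 = $810,277
Marlowe Township: $810,277 × 0.00283 = $2,293.08391
City of Stonebridge: $810,277 × 0.00264 = $2,139.13128
Community College District: $810,277 × 0.0052 = $4,213.4404
Total tax = $8,645.65559
Effective rate = $8,645.65559 ÷ $1,590,300 = 0.54% of market value

0.54%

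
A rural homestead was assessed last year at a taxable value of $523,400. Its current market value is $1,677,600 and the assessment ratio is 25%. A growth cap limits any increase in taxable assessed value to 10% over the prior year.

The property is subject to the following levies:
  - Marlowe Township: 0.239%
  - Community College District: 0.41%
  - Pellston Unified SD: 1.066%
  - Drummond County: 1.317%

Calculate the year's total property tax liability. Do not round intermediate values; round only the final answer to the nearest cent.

Uncapped assessed value = $1,677,600 × 0.25 = $419,400
Cap limit = $523,400 × 1.1 = $575,740
Taxable assessed value = min($419,400, $575,740) = $419,400 (cap does not bind)
Marlowe Township: $419,400 × 0.00239 = $1,002.366
Community College District: $419,400 × 0.0041 = $1,719.54
Pellston Unified SD: $419,400 × 0.01066 = $4,470.804
Drummond County: $419,400 × 0.01317 = $5,523.498
Total = $12,716.208

$12,716.21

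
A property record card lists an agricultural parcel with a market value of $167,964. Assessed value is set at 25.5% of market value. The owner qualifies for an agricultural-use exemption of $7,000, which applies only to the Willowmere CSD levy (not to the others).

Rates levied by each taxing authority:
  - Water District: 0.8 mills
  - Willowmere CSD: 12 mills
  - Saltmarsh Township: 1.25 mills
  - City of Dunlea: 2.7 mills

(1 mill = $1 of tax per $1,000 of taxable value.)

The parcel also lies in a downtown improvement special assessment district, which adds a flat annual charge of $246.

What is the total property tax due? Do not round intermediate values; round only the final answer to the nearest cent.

Assessed value = $167,964 × 0.255 = $42,830.82
Water District: $42,830.82 × 0.0008 = $34.264656
Willowmere CSD: ($42,830.82 − $7,000) × 0.012 = $35,830.82 × 0.012 = $429.96984
Saltmarsh Township: $42,830.82 × 0.00125 = $53.538525
City of Dunlea: $42,830.82 × 0.0027 = $115.643214
Levies subtotal = $633.416235
Total = $633.416235 + $246 = $879.416235

$879.42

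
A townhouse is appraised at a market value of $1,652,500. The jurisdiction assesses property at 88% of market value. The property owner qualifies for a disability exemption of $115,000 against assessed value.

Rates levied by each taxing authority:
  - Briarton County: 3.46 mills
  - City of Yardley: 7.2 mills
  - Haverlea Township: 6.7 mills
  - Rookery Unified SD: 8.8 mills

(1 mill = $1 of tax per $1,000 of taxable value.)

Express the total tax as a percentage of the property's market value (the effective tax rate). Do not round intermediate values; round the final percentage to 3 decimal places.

Assessed value = $1,652,500 × 0.88 = $1,454,200
Taxable value = $1,454,200 − $115,000 = $1,339,200
Briarton County: $1,339,200 × 0.00346 = $4,633.632
City of Yardley: $1,339,200 × 0.0072 = $9,642.24
Haverlea Township: $1,339,200 × 0.0067 = $8,972.64
Rookery Unified SD: $1,339,200 × 0.0088 = $11,784.96
Total tax = $35,033.472
Effective rate = $35,033.472 ÷ $1,652,500 = 2.120% of market value

2.120%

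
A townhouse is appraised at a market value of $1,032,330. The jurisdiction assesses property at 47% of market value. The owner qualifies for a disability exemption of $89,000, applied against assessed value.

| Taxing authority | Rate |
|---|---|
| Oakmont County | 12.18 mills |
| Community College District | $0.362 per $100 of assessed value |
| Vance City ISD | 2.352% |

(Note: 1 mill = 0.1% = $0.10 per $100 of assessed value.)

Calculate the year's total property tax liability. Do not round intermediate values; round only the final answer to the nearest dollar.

$15,578

Assessed value = $1,032,330 × 0.47 = $485,195.1
Taxable value = $485,195.1 − $89,000 = $396,195.1
Oakmont County: $396,195.1 × 0.01218 = $4,825.656318
Community College District: $396,195.1 × 0.00362 = $1,434.226262
Vance City ISD: $396,195.1 × 0.02352 = $9,318.508752
Total = $15,578.391332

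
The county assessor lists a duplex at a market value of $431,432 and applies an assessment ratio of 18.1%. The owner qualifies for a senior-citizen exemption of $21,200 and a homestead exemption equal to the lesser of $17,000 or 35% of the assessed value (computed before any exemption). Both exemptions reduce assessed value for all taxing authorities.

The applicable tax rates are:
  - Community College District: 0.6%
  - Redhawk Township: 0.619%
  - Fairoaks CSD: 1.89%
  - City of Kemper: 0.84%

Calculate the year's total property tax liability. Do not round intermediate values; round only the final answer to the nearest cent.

$1,575.22

Assessed value = $431,432 × 0.181 = $78,089.192
Homestead exemption = min($17,000, 35% × $78,089.192) = min($17,000, $27,331.2172) = $17,000 (dollar cap binds)
Taxable value = $78,089.192 − $21,200 − $17,000 = $39,889.192
Community College District: $39,889.192 × 0.006 = $239.335152
Redhawk Township: $39,889.192 × 0.00619 = $246.91409848
Fairoaks CSD: $39,889.192 × 0.0189 = $753.9057288
City of Kemper: $39,889.192 × 0.0084 = $335.0692128
Total = $1,575.22419208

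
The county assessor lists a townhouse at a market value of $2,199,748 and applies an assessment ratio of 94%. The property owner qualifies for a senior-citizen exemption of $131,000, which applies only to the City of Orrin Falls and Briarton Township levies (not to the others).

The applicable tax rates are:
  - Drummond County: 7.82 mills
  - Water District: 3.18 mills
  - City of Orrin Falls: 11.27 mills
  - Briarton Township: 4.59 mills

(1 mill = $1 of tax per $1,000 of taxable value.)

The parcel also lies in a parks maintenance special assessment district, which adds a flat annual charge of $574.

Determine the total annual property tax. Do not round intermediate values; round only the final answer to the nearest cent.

Assessed value = $2,199,748 × 0.94 = $2,067,763.12
Drummond County: $2,067,763.12 × 0.00782 = $16,169.9075984
Water District: $2,067,763.12 × 0.00318 = $6,575.4867216
City of Orrin Falls: ($2,067,763.12 − $131,000) × 0.01127 = $1,936,763.12 × 0.01127 = $21,827.3203624
Briarton Township: ($2,067,763.12 − $131,000) × 0.00459 = $1,936,763.12 × 0.00459 = $8,889.7427208
Levies subtotal = $53,462.4574032
Total = $53,462.4574032 + $574 = $54,036.4574032

$54,036.46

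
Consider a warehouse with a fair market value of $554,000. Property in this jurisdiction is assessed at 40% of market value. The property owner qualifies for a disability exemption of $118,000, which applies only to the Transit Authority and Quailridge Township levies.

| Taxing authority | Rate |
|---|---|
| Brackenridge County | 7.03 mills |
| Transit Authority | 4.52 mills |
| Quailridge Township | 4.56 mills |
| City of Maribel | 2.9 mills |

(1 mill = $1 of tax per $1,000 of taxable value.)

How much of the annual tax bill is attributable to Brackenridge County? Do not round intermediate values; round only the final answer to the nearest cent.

$1,557.85

Assessed value = $554,000 × 0.4 = $221,600
Brackenridge County taxable value = $221,600 (exemption does not apply)
Brackenridge County levy = $221,600 × 0.00703 = $1,557.848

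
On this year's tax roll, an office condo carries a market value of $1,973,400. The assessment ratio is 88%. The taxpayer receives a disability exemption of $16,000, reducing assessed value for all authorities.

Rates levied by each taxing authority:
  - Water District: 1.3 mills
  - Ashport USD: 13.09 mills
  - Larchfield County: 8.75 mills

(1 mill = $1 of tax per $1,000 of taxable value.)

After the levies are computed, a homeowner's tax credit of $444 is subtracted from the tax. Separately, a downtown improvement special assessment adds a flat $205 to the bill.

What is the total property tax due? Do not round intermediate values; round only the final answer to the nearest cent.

Assessed value = $1,973,400 × 0.88 = $1,736,592
Taxable value = $1,736,592 − $16,000 = $1,720,592
Water District: $1,720,592 × 0.0013 = $2,236.7696
Ashport USD: $1,720,592 × 0.01309 = $22,522.54928
Larchfield County: $1,720,592 × 0.00875 = $15,055.18
Levies subtotal = $39,814.49888
After credit = $39,814.49888 − $444 = $39,370.49888
Total = $39,370.49888 + $205 = $39,575.49888

$39,575.50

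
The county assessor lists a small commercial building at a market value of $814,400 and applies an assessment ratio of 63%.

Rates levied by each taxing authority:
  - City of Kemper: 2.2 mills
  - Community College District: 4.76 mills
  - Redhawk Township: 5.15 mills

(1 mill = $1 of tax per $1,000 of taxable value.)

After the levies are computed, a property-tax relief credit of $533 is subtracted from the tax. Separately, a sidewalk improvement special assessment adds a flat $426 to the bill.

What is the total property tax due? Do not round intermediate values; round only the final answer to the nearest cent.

Assessed value = $814,400 × 0.63 = $513,072
City of Kemper: $513,072 × 0.0022 = $1,128.7584
Community College District: $513,072 × 0.00476 = $2,442.22272
Redhawk Township: $513,072 × 0.00515 = $2,642.3208
Levies subtotal = $6,213.30192
After credit = $6,213.30192 − $533 = $5,680.30192
Total = $5,680.30192 + $426 = $6,106.30192

$6,106.30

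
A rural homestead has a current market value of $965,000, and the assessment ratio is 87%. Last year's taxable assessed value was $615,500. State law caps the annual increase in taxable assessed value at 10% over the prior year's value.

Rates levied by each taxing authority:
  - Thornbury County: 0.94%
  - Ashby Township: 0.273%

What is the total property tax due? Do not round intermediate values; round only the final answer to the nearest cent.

$8,212.62

Uncapped assessed value = $965,000 × 0.87 = $839,550
Cap limit = $615,500 × 1.1 = $677,050
Taxable assessed value = min($839,550, $677,050) = $677,050 (cap binds)
Thornbury County: $677,050 × 0.0094 = $6,364.27
Ashby Township: $677,050 × 0.00273 = $1,848.3465
Total = $8,212.6165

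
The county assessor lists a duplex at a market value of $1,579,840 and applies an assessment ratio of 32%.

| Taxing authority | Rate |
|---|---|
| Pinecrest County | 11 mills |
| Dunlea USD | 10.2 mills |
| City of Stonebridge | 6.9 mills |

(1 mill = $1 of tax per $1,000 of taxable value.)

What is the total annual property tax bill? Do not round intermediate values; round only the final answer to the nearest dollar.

$14,206

Assessed value = $1,579,840 × 0.32 = $505,548.8
Pinecrest County: $505,548.8 × 0.011 = $5,561.0368
Dunlea USD: $505,548.8 × 0.0102 = $5,156.59776
City of Stonebridge: $505,548.8 × 0.0069 = $3,488.28672
Total = $5,561.0368 + $5,156.59776 + $3,488.28672 = $14,205.92128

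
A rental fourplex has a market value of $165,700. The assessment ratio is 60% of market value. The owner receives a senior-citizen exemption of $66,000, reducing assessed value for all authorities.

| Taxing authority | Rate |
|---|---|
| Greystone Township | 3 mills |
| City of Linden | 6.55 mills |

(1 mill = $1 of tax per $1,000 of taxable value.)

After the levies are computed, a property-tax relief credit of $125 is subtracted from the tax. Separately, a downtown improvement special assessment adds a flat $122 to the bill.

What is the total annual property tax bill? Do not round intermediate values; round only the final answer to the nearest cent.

Assessed value = $165,700 × 0.6 = $99,420
Taxable value = $99,420 − $66,000 = $33,420
Greystone Township: $33,420 × 0.003 = $100.26
City of Linden: $33,420 × 0.00655 = $218.901
Levies subtotal = $319.161
After credit = $319.161 − $125 = $194.161
Total = $194.161 + $122 = $316.161

$316.16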